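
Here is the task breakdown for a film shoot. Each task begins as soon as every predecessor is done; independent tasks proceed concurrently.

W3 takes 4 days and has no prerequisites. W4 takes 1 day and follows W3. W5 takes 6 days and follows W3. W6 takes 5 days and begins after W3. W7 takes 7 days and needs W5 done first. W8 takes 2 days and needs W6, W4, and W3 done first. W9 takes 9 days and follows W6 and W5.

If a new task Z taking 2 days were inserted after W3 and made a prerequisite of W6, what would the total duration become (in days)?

20

Originally the project takes 19 days.
With Z inserted, W6 now waits for max(W3, Z).
New critical path: W3→Z→W6→W9 = 4+2+5+9 = 20 ⇒ 20 days.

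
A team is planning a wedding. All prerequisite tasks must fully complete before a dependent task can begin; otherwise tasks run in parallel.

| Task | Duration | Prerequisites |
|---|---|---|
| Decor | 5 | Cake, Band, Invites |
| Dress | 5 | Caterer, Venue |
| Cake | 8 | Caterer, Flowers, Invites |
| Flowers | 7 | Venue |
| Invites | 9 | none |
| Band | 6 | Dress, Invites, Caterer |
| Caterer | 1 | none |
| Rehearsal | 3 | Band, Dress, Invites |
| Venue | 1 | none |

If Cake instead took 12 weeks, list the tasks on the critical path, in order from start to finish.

Invites, Cake, Decor

The binding path is Invites→Cake→Decor = 9+8+5 = 22; finish at 22 weeks.
Since Cake is critical, the +4 change carries straight to that chain (now 26 weeks).
No other chain overtakes it, so the finish is 26 weeks.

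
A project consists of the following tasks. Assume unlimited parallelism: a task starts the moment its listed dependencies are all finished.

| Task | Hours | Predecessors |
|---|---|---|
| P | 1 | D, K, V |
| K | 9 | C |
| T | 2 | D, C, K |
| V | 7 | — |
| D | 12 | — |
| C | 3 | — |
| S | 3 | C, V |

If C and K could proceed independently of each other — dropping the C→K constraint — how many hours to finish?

With the dependency in place, D→T = 12+2 = 14 sets the finish at 14 hours.
Without C→K, K's earliest start moves from 3 to 0.
The longest chain is now D→T = 12+2 = 14, so the project takes 14 hours.

14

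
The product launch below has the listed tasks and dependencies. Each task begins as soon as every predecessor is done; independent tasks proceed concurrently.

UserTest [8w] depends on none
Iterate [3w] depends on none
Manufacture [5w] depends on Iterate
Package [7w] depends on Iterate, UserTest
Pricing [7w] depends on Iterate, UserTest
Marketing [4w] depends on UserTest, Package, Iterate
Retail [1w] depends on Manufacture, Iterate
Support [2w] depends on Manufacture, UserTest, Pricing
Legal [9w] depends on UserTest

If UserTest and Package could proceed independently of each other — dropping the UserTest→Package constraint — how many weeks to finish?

Original critical path: UserTest→Package→Marketing = 8+7+4 = 19 ⇒ 19 weeks.
Without UserTest→Package, Package's earliest start moves from 8 to 3.
New critical path: UserTest→Pricing→Support = 8+7+2 = 17 ⇒ 17 weeks.

17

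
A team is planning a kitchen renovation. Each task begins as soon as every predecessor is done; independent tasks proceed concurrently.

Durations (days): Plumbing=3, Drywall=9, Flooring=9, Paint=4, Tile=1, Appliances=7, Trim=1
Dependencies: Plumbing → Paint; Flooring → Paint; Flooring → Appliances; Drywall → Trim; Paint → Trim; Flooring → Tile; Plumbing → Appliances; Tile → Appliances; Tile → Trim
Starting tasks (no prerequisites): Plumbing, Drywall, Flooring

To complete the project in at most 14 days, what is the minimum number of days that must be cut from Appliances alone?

Current finish: 17 days; target: 14.
Appliances is on every critical path, so each day cut from Appliances cuts the finish by one (this holds down to a finish of 14).
Need 17 − 14 = 3 days off Appliances → Appliances becomes 4 days, finish becomes 14.

3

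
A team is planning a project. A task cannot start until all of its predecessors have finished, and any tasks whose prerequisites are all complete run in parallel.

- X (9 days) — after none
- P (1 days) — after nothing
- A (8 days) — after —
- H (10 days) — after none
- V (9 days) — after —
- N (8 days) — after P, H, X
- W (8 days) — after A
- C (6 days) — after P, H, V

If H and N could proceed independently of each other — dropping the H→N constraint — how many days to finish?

Original critical path: H→N = 10+8 = 18 ⇒ 18 days.
Without H→N, N's earliest start moves from 10 to 9.
After: X→N = 9+8 = 17 → 17 days.

17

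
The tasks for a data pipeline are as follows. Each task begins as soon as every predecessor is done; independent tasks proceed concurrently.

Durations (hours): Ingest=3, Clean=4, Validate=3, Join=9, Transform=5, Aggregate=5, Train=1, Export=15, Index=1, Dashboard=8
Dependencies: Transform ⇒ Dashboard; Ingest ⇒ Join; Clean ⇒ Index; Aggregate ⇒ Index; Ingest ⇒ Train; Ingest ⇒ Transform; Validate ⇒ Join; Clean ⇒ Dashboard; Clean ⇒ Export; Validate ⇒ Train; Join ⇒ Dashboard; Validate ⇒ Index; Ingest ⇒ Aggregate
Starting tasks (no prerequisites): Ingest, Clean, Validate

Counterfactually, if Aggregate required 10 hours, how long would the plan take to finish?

20

The binding path is Ingest→Join→Dashboard = 3+9+8 = 20; finish at 20 hours.
Aggregate has 11 hours of float (longest path through it is 9).
No other chain overtakes it, so the finish is 20 hours.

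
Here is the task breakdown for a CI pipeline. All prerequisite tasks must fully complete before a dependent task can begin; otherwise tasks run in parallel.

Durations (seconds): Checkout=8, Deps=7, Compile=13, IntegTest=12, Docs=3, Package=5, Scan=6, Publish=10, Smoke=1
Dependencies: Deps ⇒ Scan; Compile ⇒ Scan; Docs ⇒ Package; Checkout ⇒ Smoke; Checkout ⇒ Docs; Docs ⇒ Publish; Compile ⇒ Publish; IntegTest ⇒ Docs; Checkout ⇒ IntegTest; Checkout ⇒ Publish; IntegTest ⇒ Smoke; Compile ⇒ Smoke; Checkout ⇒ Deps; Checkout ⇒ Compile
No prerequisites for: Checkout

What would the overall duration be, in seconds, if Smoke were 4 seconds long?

The binding path is Checkout→IntegTest→Docs→Publish = 8+12+3+10 = 33; finish at 33 seconds.
Smoke is off the critical path — its longest chain is 22 seconds, giving 11 of slack.
That remains the longest chain; total 33 seconds.

33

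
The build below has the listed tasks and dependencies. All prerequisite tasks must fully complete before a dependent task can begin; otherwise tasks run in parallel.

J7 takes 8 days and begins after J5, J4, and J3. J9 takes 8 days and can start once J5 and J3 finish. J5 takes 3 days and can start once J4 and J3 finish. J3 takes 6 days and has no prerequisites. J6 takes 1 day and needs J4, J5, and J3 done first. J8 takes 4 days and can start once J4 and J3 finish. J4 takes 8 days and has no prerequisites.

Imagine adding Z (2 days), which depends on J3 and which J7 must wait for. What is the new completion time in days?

19

Originally the build takes 19 days.
With Z inserted, J7 now waits for max(J5, J4, J3, Z).
New critical path: J4→J5→J7 = 8+3+8 = 19 ⇒ 19 days.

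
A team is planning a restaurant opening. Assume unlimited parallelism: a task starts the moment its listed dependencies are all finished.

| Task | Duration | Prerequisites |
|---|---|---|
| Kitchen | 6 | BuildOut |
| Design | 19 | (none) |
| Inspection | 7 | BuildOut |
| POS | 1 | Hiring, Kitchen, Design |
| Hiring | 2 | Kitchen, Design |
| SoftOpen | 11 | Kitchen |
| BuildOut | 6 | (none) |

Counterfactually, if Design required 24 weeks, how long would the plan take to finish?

As given, the longest chain is BuildOut→Kitchen→SoftOpen = 6+6+11 = 23, so the finish is 23 weeks.
Design has 1 week of float (longest path through it is 22).
The binding chain switches to Design→Hiring→POS = 24+2+1 = 27; finish 27 weeks.

27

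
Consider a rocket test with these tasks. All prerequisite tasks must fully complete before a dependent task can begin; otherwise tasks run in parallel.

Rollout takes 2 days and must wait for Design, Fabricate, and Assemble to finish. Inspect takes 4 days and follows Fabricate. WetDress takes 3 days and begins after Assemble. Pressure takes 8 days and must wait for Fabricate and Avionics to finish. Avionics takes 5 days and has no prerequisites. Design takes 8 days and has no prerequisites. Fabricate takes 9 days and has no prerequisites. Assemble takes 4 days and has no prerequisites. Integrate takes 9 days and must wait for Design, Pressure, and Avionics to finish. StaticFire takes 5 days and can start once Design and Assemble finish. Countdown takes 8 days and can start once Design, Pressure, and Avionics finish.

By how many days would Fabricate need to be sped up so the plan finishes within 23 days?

3

Current finish: 26 days; target: 23.
Fabricate is on every critical path, so each day cut from Fabricate cuts the finish by one (this holds down to a finish of 22).
Need 26 − 23 = 3 days off Fabricate → Fabricate becomes 6 days, finish becomes 23.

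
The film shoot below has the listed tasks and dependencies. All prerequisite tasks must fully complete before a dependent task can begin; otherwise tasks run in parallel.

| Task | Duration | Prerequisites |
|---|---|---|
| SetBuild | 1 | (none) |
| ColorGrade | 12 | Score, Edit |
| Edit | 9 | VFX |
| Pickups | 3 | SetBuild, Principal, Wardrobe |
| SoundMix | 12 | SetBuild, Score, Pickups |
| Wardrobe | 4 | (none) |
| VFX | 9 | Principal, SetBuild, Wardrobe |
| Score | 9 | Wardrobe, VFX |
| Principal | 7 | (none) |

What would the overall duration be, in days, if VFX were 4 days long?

Actual critical path: Principal→VFX→Edit→ColorGrade = 7+9+9+12 = 37 ⇒ 37 days.
VFX lies on that path, so at 4 days the path becomes 32 days.
The critical path is still Principal→VFX→Edit→ColorGrade; finish is now 32 days.

32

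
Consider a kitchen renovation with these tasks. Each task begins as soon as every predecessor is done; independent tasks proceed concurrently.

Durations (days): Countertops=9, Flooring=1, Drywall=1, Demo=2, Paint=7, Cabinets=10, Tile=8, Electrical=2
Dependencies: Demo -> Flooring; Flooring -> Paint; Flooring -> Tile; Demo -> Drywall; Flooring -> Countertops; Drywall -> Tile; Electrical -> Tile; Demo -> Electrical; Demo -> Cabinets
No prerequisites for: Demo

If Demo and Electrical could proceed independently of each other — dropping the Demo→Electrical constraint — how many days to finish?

12

With the dependency in place, Demo→Electrical→Tile = 2+2+8 = 12 sets the finish at 12 days.
Without Demo→Electrical, Electrical's earliest start moves from 2 to 0.
The longest chain is now Demo→Flooring→Countertops = 2+1+9 = 12, so the job takes 12 days.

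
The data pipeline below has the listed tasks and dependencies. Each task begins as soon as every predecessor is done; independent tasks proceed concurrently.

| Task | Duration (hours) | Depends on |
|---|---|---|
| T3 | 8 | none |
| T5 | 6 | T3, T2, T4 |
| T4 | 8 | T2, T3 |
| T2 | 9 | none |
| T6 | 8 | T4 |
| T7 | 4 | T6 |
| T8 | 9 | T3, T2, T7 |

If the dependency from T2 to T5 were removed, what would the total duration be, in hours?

38

Before: longest chain T2→T4→T6→T7→T8 = 9+8+8+4+9 = 38, finish 38.
Dropping T2→T5 doesn't change T5's earliest start (17); another predecessor still binds.
New critical path: T2→T4→T6→T7→T8 = 9+8+8+4+9 = 38 ⇒ 38 hours.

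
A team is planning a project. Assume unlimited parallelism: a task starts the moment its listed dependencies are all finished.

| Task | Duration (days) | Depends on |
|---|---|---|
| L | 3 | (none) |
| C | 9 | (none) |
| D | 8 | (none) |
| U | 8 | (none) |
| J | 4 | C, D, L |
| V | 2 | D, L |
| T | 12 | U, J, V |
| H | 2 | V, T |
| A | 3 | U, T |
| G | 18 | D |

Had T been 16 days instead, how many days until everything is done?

The binding path is C→J→T→A = 9+4+12+3 = 28; finish at 28 days.
T lies on that path, so at 16 days the path becomes 32 days.
The critical path is still C→J→T→A; finish is now 32 days.

32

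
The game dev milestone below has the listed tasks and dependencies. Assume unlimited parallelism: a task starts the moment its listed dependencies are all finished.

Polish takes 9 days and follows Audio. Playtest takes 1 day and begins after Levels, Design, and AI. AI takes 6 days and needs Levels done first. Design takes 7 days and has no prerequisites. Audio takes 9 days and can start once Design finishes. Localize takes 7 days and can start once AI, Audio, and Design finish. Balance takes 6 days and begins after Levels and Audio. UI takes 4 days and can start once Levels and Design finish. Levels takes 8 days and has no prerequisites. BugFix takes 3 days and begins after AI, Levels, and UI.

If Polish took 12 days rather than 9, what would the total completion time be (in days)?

Critical path before the change: Design→Audio→Polish = 7+9+9 = 25 giving 25 days.
Polish is on the critical path; changing it to 12 makes that path 28 days.
The critical path is still Design→Audio→Polish; finish is now 28 days.

28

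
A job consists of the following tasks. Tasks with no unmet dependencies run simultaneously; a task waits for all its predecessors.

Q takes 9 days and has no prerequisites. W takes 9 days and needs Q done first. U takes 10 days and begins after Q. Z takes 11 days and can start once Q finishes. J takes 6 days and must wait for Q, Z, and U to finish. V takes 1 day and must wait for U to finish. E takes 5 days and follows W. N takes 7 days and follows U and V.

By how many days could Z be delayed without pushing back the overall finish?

1

Critical path: Q→U→V→N = 9+10+1+7 = 27, so the finish is 27 days.
The longest chain containing Z totals 26 days.
Float = 27 − 26 = 1.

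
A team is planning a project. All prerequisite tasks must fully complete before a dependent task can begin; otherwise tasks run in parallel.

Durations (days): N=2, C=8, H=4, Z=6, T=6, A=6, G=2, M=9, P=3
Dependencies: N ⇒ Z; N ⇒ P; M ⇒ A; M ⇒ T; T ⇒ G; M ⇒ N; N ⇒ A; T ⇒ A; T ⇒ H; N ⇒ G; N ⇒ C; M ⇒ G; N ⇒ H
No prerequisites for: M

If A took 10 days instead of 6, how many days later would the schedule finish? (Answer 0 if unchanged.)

The binding path is M→T→A = 9+6+6 = 21; finish at 21 days.
A is on the critical path; changing it to 10 makes that path 25 days.
That remains the longest chain; total 25 days.
Change in finish: 25 − 21 = +4 days.

4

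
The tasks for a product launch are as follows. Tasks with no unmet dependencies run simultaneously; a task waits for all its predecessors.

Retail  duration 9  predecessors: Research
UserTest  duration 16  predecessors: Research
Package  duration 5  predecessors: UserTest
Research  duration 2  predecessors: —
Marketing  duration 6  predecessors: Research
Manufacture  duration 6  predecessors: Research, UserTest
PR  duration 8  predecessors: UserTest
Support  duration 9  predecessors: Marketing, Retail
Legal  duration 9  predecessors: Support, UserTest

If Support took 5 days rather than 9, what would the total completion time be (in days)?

As given, the longest chain is Research→Retail→Support→Legal = 2+9+9+9 = 29, so the finish is 29 days.
Support lies on that path, so at 5 days the path becomes 25 days.
New critical path: Research→UserTest→Legal = 2+16+9 = 27 ⇒ 27 days.

27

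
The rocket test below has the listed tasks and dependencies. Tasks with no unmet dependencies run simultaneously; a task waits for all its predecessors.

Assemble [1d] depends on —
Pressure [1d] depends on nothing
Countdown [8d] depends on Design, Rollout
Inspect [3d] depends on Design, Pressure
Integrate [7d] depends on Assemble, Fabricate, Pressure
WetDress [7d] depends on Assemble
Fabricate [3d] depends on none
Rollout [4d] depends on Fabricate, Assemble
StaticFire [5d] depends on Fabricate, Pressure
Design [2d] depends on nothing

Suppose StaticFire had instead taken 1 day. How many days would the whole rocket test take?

As given, the longest chain is Fabricate→Rollout→Countdown = 3+4+8 = 15, so the finish is 15 days.
StaticFire is off the critical path — its longest chain is 8 days, giving 7 of slack.
That remains the longest chain; total 15 days.

15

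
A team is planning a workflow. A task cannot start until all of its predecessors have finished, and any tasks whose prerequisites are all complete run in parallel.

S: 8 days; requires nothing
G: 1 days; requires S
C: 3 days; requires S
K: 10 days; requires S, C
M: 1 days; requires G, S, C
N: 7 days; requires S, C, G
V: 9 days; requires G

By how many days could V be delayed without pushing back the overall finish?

Critical path: S→C→K = 8+3+10 = 21, so the finish is 21 days.
The longest chain containing V totals 18 days.
Slack of V = 12 − 9 = 3 days.

3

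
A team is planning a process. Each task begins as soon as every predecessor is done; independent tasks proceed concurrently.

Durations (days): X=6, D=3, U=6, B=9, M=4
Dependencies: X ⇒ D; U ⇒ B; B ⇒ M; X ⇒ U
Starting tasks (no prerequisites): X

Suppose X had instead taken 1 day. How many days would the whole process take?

Baseline: X→U→B→M = 6+6+9+4 = 25 → 25 days.
X lies on that path, so at 1 day the path becomes 20 days.
The critical path is still X→U→B→M; finish is now 20 days.

20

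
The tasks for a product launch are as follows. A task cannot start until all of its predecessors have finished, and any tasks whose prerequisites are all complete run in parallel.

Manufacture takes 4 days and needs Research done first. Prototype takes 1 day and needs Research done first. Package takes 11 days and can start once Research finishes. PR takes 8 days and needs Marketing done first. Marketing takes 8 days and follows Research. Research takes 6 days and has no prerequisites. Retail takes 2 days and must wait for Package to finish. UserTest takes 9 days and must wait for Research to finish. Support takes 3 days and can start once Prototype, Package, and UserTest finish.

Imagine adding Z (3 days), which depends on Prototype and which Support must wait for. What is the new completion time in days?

22

Originally the schedule takes 22 days.
With Z inserted, Support now waits for max(Prototype, Package, UserTest, Z).
New critical path: Research→Marketing→PR = 6+8+8 = 22 ⇒ 22 days.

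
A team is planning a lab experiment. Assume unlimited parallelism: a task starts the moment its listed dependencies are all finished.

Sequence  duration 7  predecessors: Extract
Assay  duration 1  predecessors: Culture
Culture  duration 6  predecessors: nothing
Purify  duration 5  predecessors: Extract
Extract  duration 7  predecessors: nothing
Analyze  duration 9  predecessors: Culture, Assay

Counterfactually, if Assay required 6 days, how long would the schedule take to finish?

Critical path before the change: Culture→Assay→Analyze = 6+1+9 = 16 giving 16 days.
Since Assay is critical, the +5 change carries straight to that chain (now 21 days).
The critical path is still Culture→Assay→Analyze; finish is now 21 days.

21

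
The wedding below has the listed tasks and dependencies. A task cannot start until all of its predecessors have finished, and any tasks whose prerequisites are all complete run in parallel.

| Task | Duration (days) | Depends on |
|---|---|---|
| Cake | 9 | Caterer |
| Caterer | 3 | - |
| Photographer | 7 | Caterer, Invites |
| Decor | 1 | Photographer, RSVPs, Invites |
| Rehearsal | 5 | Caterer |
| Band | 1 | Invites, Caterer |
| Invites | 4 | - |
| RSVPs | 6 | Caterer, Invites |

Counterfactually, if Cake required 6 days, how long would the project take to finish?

12

Baseline: Caterer→Cake = 3+9 = 12 → 12 days.
Cake lies on that path, so at 6 days the path becomes 9 days.
New critical path: Invites→Photographer→Decor = 4+7+1 = 12 ⇒ 12 days.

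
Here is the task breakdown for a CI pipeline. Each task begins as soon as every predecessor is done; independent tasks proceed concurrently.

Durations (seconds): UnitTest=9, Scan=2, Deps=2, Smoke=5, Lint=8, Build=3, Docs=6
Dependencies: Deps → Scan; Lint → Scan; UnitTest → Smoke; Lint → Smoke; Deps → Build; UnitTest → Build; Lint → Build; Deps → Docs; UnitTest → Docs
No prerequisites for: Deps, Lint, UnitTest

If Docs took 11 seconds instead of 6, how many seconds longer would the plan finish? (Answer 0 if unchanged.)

Critical path before the change: UnitTest→Docs = 9+6 = 15 giving 15 seconds.
Docs lies on that path, so at 11 seconds the path becomes 20 seconds.
That remains the longest chain; total 20 seconds.
Change in finish: 20 − 15 = +5 seconds.

5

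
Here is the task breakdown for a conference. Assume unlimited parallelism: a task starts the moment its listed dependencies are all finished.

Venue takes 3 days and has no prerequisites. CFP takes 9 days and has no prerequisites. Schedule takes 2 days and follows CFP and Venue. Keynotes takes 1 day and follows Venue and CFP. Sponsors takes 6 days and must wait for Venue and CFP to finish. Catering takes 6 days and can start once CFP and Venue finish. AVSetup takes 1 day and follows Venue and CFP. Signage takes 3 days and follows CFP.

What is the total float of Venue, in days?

6

The longest chain is CFP→Sponsors = 9+6 = 15; overall finish 15 days.
Longest path through Venue: 9 days (earliest finish 3, latest finish 9).
Slack of Venue = 6 − 0 = 6 days.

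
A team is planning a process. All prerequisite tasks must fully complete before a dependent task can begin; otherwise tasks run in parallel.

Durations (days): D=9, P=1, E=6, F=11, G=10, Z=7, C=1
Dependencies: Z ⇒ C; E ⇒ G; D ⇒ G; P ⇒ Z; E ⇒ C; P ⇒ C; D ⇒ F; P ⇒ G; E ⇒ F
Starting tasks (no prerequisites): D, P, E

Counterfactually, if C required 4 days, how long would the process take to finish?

20

Critical path before the change: D→F = 9+11 = 20 giving 20 days.
C is off the critical path — its longest chain is 9 days, giving 11 of slack.
No other chain overtakes it, so the finish is 20 days.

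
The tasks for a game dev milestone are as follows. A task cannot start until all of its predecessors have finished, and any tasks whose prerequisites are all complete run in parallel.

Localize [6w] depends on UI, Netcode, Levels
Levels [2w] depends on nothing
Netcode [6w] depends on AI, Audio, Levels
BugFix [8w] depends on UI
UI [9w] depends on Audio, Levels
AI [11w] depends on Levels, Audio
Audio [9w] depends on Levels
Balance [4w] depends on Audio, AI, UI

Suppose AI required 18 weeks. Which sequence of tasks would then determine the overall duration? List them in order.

Actual critical path: Levels→Audio→AI→Netcode→Localize = 2+9+11+6+6 = 34 ⇒ 34 weeks.
Since AI is critical, the +7 change carries straight to that chain (now 41 weeks).
That remains the longest chain; total 41 weeks.

Levels, Audio, AI, Netcode, Localize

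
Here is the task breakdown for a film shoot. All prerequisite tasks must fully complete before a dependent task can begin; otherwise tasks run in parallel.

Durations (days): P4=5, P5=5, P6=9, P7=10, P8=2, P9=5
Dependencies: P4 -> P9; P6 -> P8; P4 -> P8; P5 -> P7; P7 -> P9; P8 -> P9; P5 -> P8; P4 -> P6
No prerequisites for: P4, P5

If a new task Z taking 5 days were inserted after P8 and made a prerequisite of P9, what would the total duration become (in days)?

Originally the plan takes 21 days.
With Z inserted, P9 now waits for max(P4, P7, P8, Z).
New critical path: P4→P6→P8→Z→P9 = 5+9+2+5+5 = 26 ⇒ 26 days.

26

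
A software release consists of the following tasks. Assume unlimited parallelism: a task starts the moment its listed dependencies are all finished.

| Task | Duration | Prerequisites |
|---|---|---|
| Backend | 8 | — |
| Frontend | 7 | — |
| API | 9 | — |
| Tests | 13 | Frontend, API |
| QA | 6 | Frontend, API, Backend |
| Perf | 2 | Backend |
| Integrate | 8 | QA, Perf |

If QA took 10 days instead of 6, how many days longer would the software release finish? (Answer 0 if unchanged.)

Critical path before the change: API→QA→Integrate = 9+6+8 = 23 giving 23 days.
Since QA is critical, the +4 change carries straight to that chain (now 27 days).
That remains the longest chain; total 27 days.
Change in finish: 27 − 23 = +4 days.

4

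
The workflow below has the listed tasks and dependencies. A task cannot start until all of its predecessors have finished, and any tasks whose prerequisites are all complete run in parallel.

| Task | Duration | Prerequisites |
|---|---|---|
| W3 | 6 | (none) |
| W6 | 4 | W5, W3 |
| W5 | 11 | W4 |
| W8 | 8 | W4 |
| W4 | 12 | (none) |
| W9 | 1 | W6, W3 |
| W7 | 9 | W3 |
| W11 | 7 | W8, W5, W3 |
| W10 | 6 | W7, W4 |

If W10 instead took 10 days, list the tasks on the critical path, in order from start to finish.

W4, W5, W11

Baseline: W4→W5→W11 = 12+11+7 = 30 → 30 days.
The longest path through W10 is only 21 days, so W10 has float 9.
That remains the longest chain; total 30 days.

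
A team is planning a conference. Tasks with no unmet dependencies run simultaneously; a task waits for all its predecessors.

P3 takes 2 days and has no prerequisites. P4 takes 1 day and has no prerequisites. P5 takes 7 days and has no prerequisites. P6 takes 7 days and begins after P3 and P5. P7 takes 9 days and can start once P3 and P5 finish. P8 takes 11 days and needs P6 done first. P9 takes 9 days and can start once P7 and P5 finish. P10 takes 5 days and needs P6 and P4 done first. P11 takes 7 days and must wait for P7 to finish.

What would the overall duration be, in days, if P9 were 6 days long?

25

As given, the longest chain is P5→P7→P9 = 7+9+9 = 25, so the finish is 25 days.
Since P9 is critical, the -3 change carries straight to that chain (now 22 days).
The binding chain switches to P5→P6→P8 = 7+7+11 = 25; finish 25 days.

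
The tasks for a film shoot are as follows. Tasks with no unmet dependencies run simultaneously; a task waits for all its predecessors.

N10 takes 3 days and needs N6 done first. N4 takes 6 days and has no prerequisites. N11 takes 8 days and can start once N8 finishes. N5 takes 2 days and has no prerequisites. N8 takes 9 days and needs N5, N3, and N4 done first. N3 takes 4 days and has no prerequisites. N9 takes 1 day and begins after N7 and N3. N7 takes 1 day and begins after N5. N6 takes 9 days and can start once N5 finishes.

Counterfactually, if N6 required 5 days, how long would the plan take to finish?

23

Actual critical path: N4→N8→N11 = 6+9+8 = 23 ⇒ 23 days.
N6 is off the critical path — its longest chain is 14 days, giving 9 of slack.
The critical path is still N4→N8→N11; finish is now 23 days.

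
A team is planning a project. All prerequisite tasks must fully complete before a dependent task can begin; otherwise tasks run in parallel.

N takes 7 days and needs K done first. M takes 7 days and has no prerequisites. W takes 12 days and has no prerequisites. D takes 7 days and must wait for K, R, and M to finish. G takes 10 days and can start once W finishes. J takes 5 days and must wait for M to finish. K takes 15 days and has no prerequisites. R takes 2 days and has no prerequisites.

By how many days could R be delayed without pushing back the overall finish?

13

Critical path: K→N = 15+7 = 22, so the finish is 22 days.
The longest chain containing R totals 9 days.
So R can slip 15 − 2 = 13 days.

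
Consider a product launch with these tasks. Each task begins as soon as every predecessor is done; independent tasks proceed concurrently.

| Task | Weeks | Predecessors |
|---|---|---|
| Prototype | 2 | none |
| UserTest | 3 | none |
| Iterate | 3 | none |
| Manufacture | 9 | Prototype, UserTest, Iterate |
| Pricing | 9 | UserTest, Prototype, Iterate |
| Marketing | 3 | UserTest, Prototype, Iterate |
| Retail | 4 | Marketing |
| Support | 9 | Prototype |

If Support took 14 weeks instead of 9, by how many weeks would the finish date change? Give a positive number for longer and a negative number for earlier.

4

The binding path is UserTest→Manufacture = 3+9 = 12; finish at 12 weeks.
The longest path through Support is only 11 weeks, so Support has float 1.
Now Prototype→Support = 2+14 = 16 is longest, so the finish becomes 16 weeks.
Change in finish: 16 − 12 = +4 weeks.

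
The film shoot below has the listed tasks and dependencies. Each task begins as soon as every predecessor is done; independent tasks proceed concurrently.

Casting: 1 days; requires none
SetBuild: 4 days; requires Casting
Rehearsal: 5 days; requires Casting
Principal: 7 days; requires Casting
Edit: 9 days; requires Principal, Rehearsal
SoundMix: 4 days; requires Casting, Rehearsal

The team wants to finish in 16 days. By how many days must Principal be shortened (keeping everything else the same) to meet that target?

Current finish: 17 days; target: 16.
Principal is on every critical path, so each day cut from Principal cuts the finish by one (this holds down to a finish of 15).
Need 17 − 16 = 1 day off Principal → Principal becomes 6 days, finish becomes 16.

1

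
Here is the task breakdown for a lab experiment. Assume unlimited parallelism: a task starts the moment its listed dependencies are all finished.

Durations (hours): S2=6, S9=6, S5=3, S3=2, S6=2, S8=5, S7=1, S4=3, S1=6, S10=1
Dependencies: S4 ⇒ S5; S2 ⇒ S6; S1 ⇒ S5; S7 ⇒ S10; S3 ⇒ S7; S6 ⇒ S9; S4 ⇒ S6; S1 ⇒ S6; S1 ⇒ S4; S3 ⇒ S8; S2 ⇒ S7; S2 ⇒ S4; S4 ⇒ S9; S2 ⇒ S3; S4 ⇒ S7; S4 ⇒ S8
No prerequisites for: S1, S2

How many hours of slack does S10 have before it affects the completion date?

Critical path: S1→S4→S6→S9 = 6+3+2+6 = 17, so the finish is 17 hours.
The longest chain containing S10 totals 11 hours.
Float = 17 − 11 = 6.

6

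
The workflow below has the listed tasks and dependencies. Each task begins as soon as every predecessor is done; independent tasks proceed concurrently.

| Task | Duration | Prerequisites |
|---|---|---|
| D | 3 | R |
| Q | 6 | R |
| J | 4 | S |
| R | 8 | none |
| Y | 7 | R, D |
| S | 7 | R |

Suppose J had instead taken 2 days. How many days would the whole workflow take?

Critical path before the change: R→S→J = 8+7+4 = 19 giving 19 days.
J is on the critical path; changing it to 2 makes that path 17 days.
Now R→D→Y = 8+3+7 = 18 is longest, so the finish becomes 18 days.

18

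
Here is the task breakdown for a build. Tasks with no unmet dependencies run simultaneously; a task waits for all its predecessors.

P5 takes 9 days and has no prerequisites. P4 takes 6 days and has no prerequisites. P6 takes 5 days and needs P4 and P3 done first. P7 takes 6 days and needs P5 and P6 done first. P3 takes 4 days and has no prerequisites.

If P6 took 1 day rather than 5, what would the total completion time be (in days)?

15

Critical path before the change: P4→P6→P7 = 6+5+6 = 17 giving 17 days.
P6 lies on that path, so at 1 day the path becomes 13 days.
New critical path: P5→P7 = 9+6 = 15 ⇒ 15 days.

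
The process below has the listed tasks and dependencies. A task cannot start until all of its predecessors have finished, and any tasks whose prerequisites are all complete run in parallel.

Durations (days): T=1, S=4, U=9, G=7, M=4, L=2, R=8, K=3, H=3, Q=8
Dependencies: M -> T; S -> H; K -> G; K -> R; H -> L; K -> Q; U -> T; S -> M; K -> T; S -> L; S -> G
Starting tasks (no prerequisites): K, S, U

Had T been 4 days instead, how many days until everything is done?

Actual critical path: K→R = 3+8 = 11 ⇒ 11 days.
T has 1 day of float (longest path through it is 10).
The binding chain switches to U→T = 9+4 = 13; finish 13 days.

13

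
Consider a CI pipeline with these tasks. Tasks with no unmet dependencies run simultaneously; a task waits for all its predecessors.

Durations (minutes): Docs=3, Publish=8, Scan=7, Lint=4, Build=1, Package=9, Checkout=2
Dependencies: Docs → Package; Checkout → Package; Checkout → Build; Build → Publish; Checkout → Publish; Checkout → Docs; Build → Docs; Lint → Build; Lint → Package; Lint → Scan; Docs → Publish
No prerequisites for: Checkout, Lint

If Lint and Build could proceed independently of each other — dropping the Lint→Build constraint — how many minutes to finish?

Original critical path: Lint→Build→Docs→Package = 4+1+3+9 = 17 ⇒ 17 minutes.
Without Lint→Build, Build's earliest start moves from 4 to 2.
The longest chain is now Checkout→Build→Docs→Package = 2+1+3+9 = 15, so the schedule takes 15 minutes.

15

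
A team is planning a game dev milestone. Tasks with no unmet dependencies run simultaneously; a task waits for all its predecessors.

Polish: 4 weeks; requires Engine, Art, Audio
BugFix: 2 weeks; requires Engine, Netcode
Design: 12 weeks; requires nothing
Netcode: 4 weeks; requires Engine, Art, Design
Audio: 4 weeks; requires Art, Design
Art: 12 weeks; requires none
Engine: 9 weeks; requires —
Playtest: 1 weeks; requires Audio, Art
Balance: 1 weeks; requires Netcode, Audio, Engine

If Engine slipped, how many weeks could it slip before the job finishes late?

5

The longest chain is Design→Audio→Polish = 12+4+4 = 20; overall finish 20 weeks.
Engine finishes as early as 9 and must finish by 14.
Float = 20 − 15 = 5.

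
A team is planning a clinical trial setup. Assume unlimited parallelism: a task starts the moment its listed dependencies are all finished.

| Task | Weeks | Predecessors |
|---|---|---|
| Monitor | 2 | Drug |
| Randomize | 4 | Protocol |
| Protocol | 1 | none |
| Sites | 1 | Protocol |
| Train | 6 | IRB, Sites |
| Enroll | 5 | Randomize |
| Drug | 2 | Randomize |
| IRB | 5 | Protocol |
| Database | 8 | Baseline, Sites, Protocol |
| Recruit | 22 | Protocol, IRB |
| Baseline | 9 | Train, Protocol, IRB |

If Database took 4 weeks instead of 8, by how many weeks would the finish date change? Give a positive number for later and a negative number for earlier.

-1

Baseline: Protocol→IRB→Train→Baseline→Database = 1+5+6+9+8 = 29 → 29 weeks.
Since Database is critical, the -4 change carries straight to that chain (now 25 weeks).
The binding chain switches to Protocol→IRB→Recruit = 1+5+22 = 28; finish 28 weeks.
Change in finish: 28 − 29 = -1 weeks.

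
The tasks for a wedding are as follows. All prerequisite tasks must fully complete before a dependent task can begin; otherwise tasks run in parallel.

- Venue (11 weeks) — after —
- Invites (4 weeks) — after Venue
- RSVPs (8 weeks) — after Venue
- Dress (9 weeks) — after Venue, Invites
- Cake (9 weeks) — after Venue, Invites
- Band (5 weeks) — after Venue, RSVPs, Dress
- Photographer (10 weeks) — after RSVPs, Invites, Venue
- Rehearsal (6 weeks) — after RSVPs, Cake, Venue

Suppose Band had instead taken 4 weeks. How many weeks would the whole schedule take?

As given, the longest chain is Venue→Invites→Cake→Rehearsal = 11+4+9+6 = 30, so the finish is 30 weeks.
Band has 1 week of float (longest path through it is 29).
That remains the longest chain; total 30 weeks.

30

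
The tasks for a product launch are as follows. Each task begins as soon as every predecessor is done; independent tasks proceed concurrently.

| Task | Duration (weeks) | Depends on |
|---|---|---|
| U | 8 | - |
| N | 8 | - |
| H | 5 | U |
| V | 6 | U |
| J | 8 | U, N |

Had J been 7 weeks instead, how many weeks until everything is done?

15

The binding path is U→J = 8+8 = 16; finish at 16 weeks.
J is on the critical path; changing it to 7 makes that path 15 weeks.
The critical path is still U→J; finish is now 15 weeks.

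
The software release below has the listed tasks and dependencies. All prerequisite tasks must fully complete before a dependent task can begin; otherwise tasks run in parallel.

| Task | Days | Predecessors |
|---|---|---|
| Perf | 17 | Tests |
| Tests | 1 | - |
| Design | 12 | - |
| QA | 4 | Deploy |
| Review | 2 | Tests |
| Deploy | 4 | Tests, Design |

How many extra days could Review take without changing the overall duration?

17

Critical path: Design→Deploy→QA = 12+4+4 = 20, so the finish is 20 days.
Longest path through Review: 3 days (earliest finish 3, latest finish 20).
Float = 20 − 3 = 17.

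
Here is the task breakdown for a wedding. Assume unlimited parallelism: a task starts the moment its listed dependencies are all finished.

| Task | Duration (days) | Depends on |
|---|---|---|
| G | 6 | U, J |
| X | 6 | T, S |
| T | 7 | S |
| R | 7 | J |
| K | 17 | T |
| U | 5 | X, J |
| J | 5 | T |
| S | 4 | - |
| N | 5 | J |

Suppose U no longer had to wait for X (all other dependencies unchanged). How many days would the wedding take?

With the dependency in place, S→T→X→U→G = 4+7+6+5+6 = 28 sets the finish at 28 days.
Without X→U, U's earliest start moves from 17 to 16.
After: S→T→K = 4+7+17 = 28 → 28 days.

28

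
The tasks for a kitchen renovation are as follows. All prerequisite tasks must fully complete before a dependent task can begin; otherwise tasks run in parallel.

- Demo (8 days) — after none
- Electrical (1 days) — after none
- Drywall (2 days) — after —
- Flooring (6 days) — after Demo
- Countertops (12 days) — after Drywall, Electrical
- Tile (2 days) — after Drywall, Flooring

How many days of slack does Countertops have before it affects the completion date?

2

Demo→Flooring→Tile = 8+6+2 = 16 sets the makespan at 16 days.
Countertops finishes as early as 14 and must finish by 16.
Float = 16 − 14 = 2.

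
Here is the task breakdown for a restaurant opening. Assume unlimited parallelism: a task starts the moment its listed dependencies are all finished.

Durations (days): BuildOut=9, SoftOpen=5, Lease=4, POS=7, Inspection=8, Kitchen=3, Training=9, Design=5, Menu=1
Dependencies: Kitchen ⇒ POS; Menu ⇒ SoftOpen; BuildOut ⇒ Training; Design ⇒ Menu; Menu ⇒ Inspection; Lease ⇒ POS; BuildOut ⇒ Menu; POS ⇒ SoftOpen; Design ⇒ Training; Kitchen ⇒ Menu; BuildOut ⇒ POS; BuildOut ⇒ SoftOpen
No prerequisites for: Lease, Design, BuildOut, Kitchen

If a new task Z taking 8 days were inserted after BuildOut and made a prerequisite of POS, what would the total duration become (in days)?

29

Originally the project takes 21 days.
With Z inserted, POS now waits for max(BuildOut, Kitchen, Lease, Z).
New critical path: BuildOut→Z→POS→SoftOpen = 9+8+7+5 = 29 ⇒ 29 days.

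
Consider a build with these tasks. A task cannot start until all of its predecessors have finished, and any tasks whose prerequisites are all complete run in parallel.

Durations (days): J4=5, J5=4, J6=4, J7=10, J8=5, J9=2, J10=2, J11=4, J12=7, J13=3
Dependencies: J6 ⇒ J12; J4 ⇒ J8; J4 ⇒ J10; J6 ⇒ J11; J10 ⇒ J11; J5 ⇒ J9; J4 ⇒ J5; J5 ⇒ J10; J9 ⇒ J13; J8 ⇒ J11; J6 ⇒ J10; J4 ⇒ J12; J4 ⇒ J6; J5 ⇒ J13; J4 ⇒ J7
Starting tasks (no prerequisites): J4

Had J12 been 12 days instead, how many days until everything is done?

Actual critical path: J4→J6→J12 = 5+4+7 = 16 ⇒ 16 days.
J12 is on the critical path; changing it to 12 makes that path 21 days.
The critical path is still J4→J6→J12; finish is now 21 days.

21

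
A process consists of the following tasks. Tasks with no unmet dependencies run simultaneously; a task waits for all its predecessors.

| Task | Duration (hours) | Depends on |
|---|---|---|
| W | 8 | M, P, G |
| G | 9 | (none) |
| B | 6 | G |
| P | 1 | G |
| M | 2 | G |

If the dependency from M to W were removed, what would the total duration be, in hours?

18

Original critical path: G→M→W = 9+2+8 = 19 ⇒ 19 hours.
Without M→W, W's earliest start moves from 11 to 10.
After: G→P→W = 9+1+8 = 18 → 18 hours.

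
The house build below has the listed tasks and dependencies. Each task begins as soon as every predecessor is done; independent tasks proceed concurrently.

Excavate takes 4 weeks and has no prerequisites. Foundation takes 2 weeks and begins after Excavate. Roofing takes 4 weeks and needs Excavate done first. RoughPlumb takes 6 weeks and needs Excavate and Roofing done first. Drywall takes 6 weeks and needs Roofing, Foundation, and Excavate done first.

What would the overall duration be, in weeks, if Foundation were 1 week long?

14

Actual critical path: Excavate→Roofing→RoughPlumb = 4+4+6 = 14 ⇒ 14 weeks.
The longest path through Foundation is only 12 weeks, so Foundation has float 2.
That remains the longest chain; total 14 weeks.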